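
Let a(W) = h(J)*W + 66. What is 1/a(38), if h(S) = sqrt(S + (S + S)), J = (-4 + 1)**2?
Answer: -11/5772 + 19*sqrt(3)/5772 ≈ 0.0037957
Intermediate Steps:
J = 9 (J = (-3)**2 = 9)
h(S) = sqrt(3)*sqrt(S) (h(S) = sqrt(S + 2*S) = sqrt(3*S) = sqrt(3)*sqrt(S))
a(W) = 66 + 3*W*sqrt(3) (a(W) = (sqrt(3)*sqrt(9))*W + 66 = (sqrt(3)*3)*W + 66 = (3*sqrt(3))*W + 66 = 3*W*sqrt(3) + 66 = 66 + 3*W*sqrt(3))
1/a(38) = 1/(66 + 3*38*sqrt(3)) = 1/(66 + 114*sqrt(3))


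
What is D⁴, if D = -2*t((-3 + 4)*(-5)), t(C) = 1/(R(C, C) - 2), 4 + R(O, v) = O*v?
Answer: 16/130321 ≈ 0.00012277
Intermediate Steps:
R(O, v) = -4 + O*v
t(C) = 1/(-6 + C²) (t(C) = 1/((-4 + C*C) - 2) = 1/((-4 + C²) - 2) = 1/(-6 + C²))
D = -2/19 (D = -2/(-6 + ((-3 + 4)*(-5))²) = -2/(-6 + (1*(-5))²) = -2/(-6 + (-5)²) = -2/(-6 + 25) = -2/19 ≈ -0.10526)
D⁴ = (-2/19)⁴ = 16/130321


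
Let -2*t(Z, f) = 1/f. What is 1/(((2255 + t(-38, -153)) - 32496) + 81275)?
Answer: 306/15616405 ≈ 1.9595e-5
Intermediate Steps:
t(Z, f) = -1/(2*f)
1/(((2255 + t(-38, -153)) - 32496) + 81275) = 1/(((2255 - 1/2/(-153)) - 32496) + 81275) = 1/(((2255 - 1/2*(-1/153)) - 32496) + 81275) = 1/(((2255 + 1/306) - 32496) + 81275) = 1/((690031/306 - 32496) + 81275) = 1/(-9253745/306 + 81275) = 1/(15616405/306) = 306/15616405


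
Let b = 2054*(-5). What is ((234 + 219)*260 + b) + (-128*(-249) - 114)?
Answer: 139268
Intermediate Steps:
b = -10270
((234 + 219)*260 + b) + (-128*(-249) - 114) = ((234 + 219)*260 - 10270) + (-128*(-249) - 114) = (453*260 - 10270) + (31872 - 114) = (117780 - 10270) + 31758 = 107510 + 31758 = 139268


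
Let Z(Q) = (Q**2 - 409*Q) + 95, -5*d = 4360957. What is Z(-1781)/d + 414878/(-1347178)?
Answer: -14041251512448/2937492664673 ≈ -4.7800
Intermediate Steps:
d = -4360957/5 (d = -1/5*4360957 = -4360957/5 ≈ -8.7219e+5)
Z(Q) = 95 + Q**2 - 409*Q
Z(-1781)/d + 414878/(-1347178) = (95 + (-1781)**2 - 409*(-1781))/(-4360957/5) + 414878/(-1347178) = (95 + 3171961 + 728429)*(-5/4360957) + 414878*(-1/1347178) = 3900485*(-5/4360957) - 207439/673589 = -19502425/4360957 - 207439/673589 = -14041251512448/2937492664673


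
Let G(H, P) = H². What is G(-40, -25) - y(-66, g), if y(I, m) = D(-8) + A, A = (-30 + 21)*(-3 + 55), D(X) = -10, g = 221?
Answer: 2078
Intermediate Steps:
A = -468 (A = -9*52 = -468)
y(I, m) = -478 (y(I, m) = -10 - 468 = -478)
G(-40, -25) - y(-66, g) = (-40)² - 1*(-478) = 1600 + 478 = 2078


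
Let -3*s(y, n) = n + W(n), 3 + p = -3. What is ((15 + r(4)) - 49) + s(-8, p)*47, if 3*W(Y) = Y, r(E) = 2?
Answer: 280/3 ≈ 93.333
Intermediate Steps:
W(Y) = Y/3
p = -6 (p = -3 - 3 = -6)
s(y, n) = -4*n/9 (s(y, n) = -(n + n/3)/3 = -4*n/9)
((15 + r(4)) - 49) + s(-8, p)*47 = ((15 + 2) - 49) - 4/9*(-6)*47 = (17 - 49) + (8/3)*47 = -32 + 376/3 = 280/3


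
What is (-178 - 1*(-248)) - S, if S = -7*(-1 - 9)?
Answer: 0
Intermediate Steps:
S = 70 (S = -7*(-10) = 70)
(-178 - 1*(-248)) - S = (-178 - 1*(-248)) - 1*70 = (-178 + 248) - 70 = 70 - 70 = 0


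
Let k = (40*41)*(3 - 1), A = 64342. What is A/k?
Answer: 32171/1640 ≈ 19.616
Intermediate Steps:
k = 3280 (k = 1640*2 = 3280)
A/k = 64342/3280 = 64342*(1/3280) = 32171/1640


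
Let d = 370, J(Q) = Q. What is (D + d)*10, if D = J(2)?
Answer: 3720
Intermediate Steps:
D = 2
(D + d)*10 = (2 + 370)*10 = 372*10 = 3720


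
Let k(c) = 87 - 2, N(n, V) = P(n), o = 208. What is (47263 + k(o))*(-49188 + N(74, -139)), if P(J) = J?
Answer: -2325449672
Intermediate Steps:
N(n, V) = n
k(c) = 85
(47263 + k(o))*(-49188 + N(74, -139)) = (47263 + 85)*(-49188 + 74) = 47348*(-49114) = -2325449672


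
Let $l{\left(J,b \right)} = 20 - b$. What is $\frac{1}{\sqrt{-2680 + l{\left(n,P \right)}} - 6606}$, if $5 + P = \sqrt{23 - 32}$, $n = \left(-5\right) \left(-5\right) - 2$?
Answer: $\frac{1}{-6606 + \sqrt{3} \sqrt{-885 - i}} \approx -0.00015137 + 1.181 \cdot 10^{-6} i$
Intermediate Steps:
$n = 23$ ($n = 25 - 2 = 23$)
$P = -5 + 3 i$ ($P = -5 + \sqrt{23 - 32} = -5 + \sqrt{-9} = -5 + 3 i \approx -5.0 + 3.0 i$)
$\frac{1}{\sqrt{-2680 + l{\left(n,P \right)}} - 6606} = \frac{1}{\sqrt{-2680 + \left(20 - \left(-5 + 3 i\right)\right)} - 6606} = \frac{1}{\sqrt{-2680 + \left(20 + \left(5 - 3 i\right)\right)} - 6606} = \frac{1}{\sqrt{-2680 + \left(25 - 3 i\right)} - 6606} = \frac{1}{\sqrt{-2655 - 3 i} - 6606} = \frac{1}{-6606 + \sqrt{-2655 - 3 i}}$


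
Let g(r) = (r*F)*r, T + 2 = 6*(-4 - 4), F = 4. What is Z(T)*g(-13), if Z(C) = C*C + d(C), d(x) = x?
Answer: 1656200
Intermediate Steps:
T = -50 (T = -2 + 6*(-4 - 4) = -2 + 6*(-8) = -2 - 48 = -50)
Z(C) = C + C² (Z(C) = C*C + C = C² + C = C + C²)
g(r) = 4*r² (g(r) = (r*4)*r = (4*r)*r = 4*r²)
Z(T)*g(-13) = (-50*(1 - 50))*(4*(-13)²) = (-50*(-49))*(4*169) = 2450*676 = 1656200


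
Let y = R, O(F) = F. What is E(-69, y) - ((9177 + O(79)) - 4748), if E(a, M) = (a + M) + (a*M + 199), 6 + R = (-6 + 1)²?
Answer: -5670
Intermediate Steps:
R = 19 (R = -6 + (-6 + 1)² = -6 + (-5)² = -6 + 25 = 19)
y = 19
E(a, M) = 199 + M + a + M*a (E(a, M) = (M + a) + (M*a + 199) = (M + a) + (199 + M*a) = 199 + M + a + M*a)
E(-69, y) - ((9177 + O(79)) - 4748) = (199 + 19 - 69 + 19*(-69)) - ((9177 + 79) - 4748) = (199 + 19 - 69 - 1311) - (9256 - 4748) = -1162 - 1*4508 = -1162 - 4508 = -5670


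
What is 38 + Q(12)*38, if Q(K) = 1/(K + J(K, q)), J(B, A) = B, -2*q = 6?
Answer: 475/12 ≈ 39.583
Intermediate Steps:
q = -3 (q = -½*6 = -3)
Q(K) = 1/(2*K) (Q(K) = 1/(K + K) = 1/(2*K))
38 + Q(12)*38 = 38 + ((½)/12)*38 = 38 + ((½)*(1/12))*38 = 38 + (1/24)*38 = 38 + 19/12 = 475/12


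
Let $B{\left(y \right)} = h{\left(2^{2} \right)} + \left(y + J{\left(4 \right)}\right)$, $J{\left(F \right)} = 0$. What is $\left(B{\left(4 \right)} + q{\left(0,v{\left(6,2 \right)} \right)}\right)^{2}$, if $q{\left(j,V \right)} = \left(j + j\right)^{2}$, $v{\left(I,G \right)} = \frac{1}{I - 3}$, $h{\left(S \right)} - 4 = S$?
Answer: $144$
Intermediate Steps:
$h{\left(S \right)} = 4 + S$
$v{\left(I,G \right)} = \frac{1}{-3 + I}$
$q{\left(j,V \right)} = 4 j^{2}$ ($q{\left(j,V \right)} = \left(2 j\right)^{2} = 4 j^{2}$)
$B{\left(y \right)} = 8 + y$ ($B{\left(y \right)} = \left(4 + 2^{2}\right) + \left(y + 0\right) = \left(4 + 4\right) + y = 8 + y$)
$\left(B{\left(4 \right)} + q{\left(0,v{\left(6,2 \right)} \right)}\right)^{2} = \left(\left(8 + 4\right) + 4 \cdot 0^{2}\right)^{2} = \left(12 + 4 \cdot 0\right)^{2} = \left(12 + 0\right)^{2} = 12^{2} = 144$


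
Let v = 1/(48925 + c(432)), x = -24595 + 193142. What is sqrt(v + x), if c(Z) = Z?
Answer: 2*sqrt(102649903384490)/49357 ≈ 410.54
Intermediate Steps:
x = 168547
v = 1/49357 (v = 1/(48925 + 432) = 1/49357 ≈ 2.0261e-5)
sqrt(v + x) = sqrt(1/49357 + 168547) = sqrt(8318974280/49357) = 2*sqrt(102649903384490)/49357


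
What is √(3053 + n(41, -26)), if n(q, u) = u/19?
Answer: √1101639/19 ≈ 55.242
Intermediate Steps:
n(q, u) = u/19 (n(q, u) = u*(1/19) = u/19)
√(3053 + n(41, -26)) = √(3053 + (1/19)*(-26)) = √(3053 - 26/19) = √(57981/19) = √1101639/19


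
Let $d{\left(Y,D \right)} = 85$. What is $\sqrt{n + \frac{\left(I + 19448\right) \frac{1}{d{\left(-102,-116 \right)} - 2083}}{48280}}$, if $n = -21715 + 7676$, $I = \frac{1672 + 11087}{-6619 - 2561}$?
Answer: $\frac{i \sqrt{32658909520941504987}}{48231720} \approx 118.49 i$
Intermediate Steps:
$I = - \frac{4253}{3060}$ ($I = \frac{12759}{-9180} = 12759 \left(- \frac{1}{9180}\right) = - \frac{4253}{3060} \approx -1.3899$)
$n = -14039$
$\sqrt{n + \frac{\left(I + 19448\right) \frac{1}{d{\left(-102,-116 \right)} - 2083}}{48280}} = \sqrt{-14039 + \frac{\left(- \frac{4253}{3060} + 19448\right) \frac{1}{85 - 2083}}{48280}} = \sqrt{-14039 + \frac{59506627}{3060 \left(-1998\right)} \frac{1}{48280}} = \sqrt{-14039 + \frac{59506627}{3060} \left(- \frac{1}{1998}\right) \frac{1}{48280}} = \sqrt{-14039 - \frac{59506627}{295178126400}} = \sqrt{- \frac{4144005776036227}{295178126400}} = \frac{i \sqrt{32658909520941504987}}{48231720}$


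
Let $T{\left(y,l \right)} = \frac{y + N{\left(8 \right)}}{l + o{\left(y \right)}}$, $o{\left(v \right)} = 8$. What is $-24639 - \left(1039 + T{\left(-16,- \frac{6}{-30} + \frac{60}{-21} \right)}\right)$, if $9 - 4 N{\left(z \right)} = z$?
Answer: $- \frac{19204939}{748} \approx -25675.0$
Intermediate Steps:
$N{\left(z \right)} = \frac{9}{4} - \frac{z}{4}$
$T{\left(y,l \right)} = \frac{\frac{1}{4} + y}{8 + l}$ ($T{\left(y,l \right)} = \frac{y + \left(\frac{9}{4} - 2\right)}{l + 8} = \frac{y + \left(\frac{9}{4} - 2\right)}{8 + l} = \frac{y + \frac{1}{4}}{8 + l} = \frac{\frac{1}{4} + y}{8 + l}$)
$-24639 - \left(1039 + T{\left(-16,- \frac{6}{-30} + \frac{60}{-21} \right)}\right) = -24639 - \left(1039 + \frac{\frac{1}{4} - 16}{8 + \left(- \frac{6}{-30} + \frac{60}{-21}\right)}\right) = -24639 - \left(1039 + \frac{1}{8 + \left(\left(-6\right) \left(- \frac{1}{30}\right) + 60 \left(- \frac{1}{21}\right)\right)} \left(- \frac{63}{4}\right)\right) = -24639 - \left(1039 + \frac{1}{8 + \left(\frac{1}{5} - \frac{20}{7}\right)} \left(- \frac{63}{4}\right)\right) = -24639 - \left(1039 + \frac{1}{8 - \frac{93}{35}} \left(- \frac{63}{4}\right)\right) = -24639 - \left(1039 + \frac{1}{\frac{187}{35}} \left(- \frac{63}{4}\right)\right) = -24639 - \left(1039 + \frac{35}{187} \left(- \frac{63}{4}\right)\right) = -24639 - \frac{774967}{748} = - \frac{19204939}{748}$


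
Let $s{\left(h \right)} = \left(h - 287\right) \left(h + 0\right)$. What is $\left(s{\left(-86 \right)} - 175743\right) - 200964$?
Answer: $-344629$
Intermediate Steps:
$s{\left(h \right)} = h \left(-287 + h\right)$ ($s{\left(h \right)} = \left(-287 + h\right) h = h \left(-287 + h\right)$)
$\left(s{\left(-86 \right)} - 175743\right) - 200964 = \left(- 86 \left(-287 - 86\right) - 175743\right) - 200964 = \left(\left(-86\right) \left(-373\right) - 175743\right) - 200964 = \left(32078 - 175743\right) - 200964 = -143665 - 200964 = -344629$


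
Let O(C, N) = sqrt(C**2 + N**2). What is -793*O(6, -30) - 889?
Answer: -889 - 4758*sqrt(26) ≈ -25150.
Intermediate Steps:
-793*O(6, -30) - 889 = -793*sqrt(6**2 + (-30)**2) - 889 = -793*sqrt(36 + 900) - 889 = -4758*sqrt(26) - 889 = -889 - 4758*sqrt(26)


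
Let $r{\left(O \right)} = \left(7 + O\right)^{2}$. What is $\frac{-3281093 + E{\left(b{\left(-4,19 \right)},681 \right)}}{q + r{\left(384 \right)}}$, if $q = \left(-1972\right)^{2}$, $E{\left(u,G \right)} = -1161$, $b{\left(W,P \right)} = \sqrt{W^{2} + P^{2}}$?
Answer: $- \frac{3282254}{4041665} \approx -0.8121$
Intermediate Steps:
$b{\left(W,P \right)} = \sqrt{P^{2} + W^{2}}$
$q = 3888784$
$\frac{-3281093 + E{\left(b{\left(-4,19 \right)},681 \right)}}{q + r{\left(384 \right)}} = \frac{-3281093 - 1161}{3888784 + \left(7 + 384\right)^{2}} = - \frac{3282254}{3888784 + 391^{2}} = - \frac{3282254}{3888784 + 152881} = - \frac{3282254}{4041665}$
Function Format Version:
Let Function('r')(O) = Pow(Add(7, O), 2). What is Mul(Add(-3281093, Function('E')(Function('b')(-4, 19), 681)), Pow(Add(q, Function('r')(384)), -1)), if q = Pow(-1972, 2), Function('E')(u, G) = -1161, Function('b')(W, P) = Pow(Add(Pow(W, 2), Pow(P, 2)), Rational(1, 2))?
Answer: Rational(-3282254, 4041665) ≈ -0.81210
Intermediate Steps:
Function('b')(W, P) = Pow(Add(Pow(P, 2), Pow(W, 2)), Rational(1, 2))
q = 3888784
Mul(Add(-3281093, Function('E')(Function('b')(-4, 19), 681)), Pow(Add(q, Function('r')(384)), -1)) = Mul(Add(-3281093, -1161), Pow(Add(3888784, Pow(Add(7, 384), 2)), -1)) = Mul(-3282254, Pow(Add(3888784, Pow(391, 2)), -1)) = Mul(-3282254, Pow(Add(3888784, 152881), -1)) = Mul(-3282254, Pow(4041665, -1)) = Mul(-3282254, Rational(1, 4041665)) = Rational(-3282254, 4041665)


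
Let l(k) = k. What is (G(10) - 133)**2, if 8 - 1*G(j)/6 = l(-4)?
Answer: 3721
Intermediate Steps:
G(j) = 72 (G(j) = 48 - 6*(-4) = 48 + 24 = 72)
(G(10) - 133)**2 = (72 - 133)**2 = (-61)**2 = 3721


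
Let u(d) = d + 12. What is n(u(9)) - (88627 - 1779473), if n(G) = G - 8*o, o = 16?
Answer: 1690739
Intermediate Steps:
u(d) = 12 + d
n(G) = -128 + G (n(G) = G - 8*16 = G - 128 = -128 + G)
n(u(9)) - (88627 - 1779473) = (-128 + (12 + 9)) - (88627 - 1779473) = (-128 + 21) - 1*(-1690846) = -107 + 1690846 = 1690739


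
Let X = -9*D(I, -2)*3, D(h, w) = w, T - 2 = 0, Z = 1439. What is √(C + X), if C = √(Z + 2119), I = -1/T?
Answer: √(54 + √3558) ≈ 10.661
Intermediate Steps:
T = 2 (T = 2 + 0 = 2)
I = -½ (I = -1/2 = -1*½ = -½ ≈ -0.50000)
X = 54 (X = -9*(-2)*3 = 18*3 = 54)
C = √3558 (C = √(1439 + 2119) = √3558 ≈ 59.649)
√(C + X) = √(√3558 + 54) = √(54 + √3558)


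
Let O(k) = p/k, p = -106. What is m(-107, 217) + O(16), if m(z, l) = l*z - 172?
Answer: -187181/8 ≈ -23398.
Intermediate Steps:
m(z, l) = -172 + l*z
O(k) = -106/k
m(-107, 217) + O(16) = (-172 + 217*(-107)) - 106/16 = (-172 - 23219) - 106*1/16 = -23391 - 53/8 = -187181/8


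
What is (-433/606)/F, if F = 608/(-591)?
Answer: 85301/122816 ≈ 0.69454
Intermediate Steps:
F = -608/591 (F = 608*(-1/591) = -608/591 ≈ -1.0288)
(-433/606)/F = (-433/606)/(-608/591) = -433*1/606*(-591/608) = -433/606*(-591/608) = 85301/122816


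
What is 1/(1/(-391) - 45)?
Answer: -391/17596 ≈ -0.022221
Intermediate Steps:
1/(1/(-391) - 45) = 1/(-1/391 - 45) = 1/(-17596/391) = -391/17596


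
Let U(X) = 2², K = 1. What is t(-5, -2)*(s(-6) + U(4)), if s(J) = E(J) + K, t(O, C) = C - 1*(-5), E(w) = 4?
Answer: 27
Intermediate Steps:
t(O, C) = 5 + C (t(O, C) = C + 5 = 5 + C)
s(J) = 5 (s(J) = 4 + 1 = 5)
U(X) = 4
t(-5, -2)*(s(-6) + U(4)) = (5 - 2)*(5 + 4) = 3*9 = 27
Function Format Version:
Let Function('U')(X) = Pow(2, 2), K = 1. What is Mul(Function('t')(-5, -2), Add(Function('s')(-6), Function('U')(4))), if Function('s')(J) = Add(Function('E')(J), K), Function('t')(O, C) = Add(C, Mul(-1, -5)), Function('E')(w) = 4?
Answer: 27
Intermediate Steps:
Function('t')(O, C) = Add(5, C) (Function('t')(O, C) = Add(C, 5) = Add(5, C))
Function('s')(J) = 5 (Function('s')(J) = Add(4, 1) = 5)
Function('U')(X) = 4
Mul(Function('t')(-5, -2), Add(Function('s')(-6), Function('U')(4))) = Mul(Add(5, -2), Add(5, 4)) = Mul(3, 9) = 27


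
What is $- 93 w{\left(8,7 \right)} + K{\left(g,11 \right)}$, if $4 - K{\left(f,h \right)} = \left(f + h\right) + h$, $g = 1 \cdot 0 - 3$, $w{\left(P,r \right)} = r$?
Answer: $-666$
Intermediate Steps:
$g = -3$ ($g = 0 - 3 = -3$)
$K{\left(f,h \right)} = 4 - f - 2 h$ ($K{\left(f,h \right)} = 4 - \left(\left(f + h\right) + h\right) = 4 - \left(f + 2 h\right) = 4 - f - 2 h$)
$- 93 w{\left(8,7 \right)} + K{\left(g,11 \right)} = \left(-93\right) 7 - 15 = -651 + \left(4 + 3 - 22\right) = -651 - 15 = -666$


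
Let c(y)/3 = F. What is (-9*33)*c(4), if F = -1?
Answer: 891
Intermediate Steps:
c(y) = -3 (c(y) = 3*(-1) = -3)
(-9*33)*c(4) = -9*33*(-3) = -297*(-3) = 891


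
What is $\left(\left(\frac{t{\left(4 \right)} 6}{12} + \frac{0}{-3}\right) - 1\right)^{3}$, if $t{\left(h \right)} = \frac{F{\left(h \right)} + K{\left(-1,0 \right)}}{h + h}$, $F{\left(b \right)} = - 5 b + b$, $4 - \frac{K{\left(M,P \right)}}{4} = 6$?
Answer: $- \frac{125}{8} \approx -15.625$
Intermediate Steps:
$K{\left(M,P \right)} = -8$ ($K{\left(M,P \right)} = 16 - 24 = -8$)
$F{\left(b \right)} = - 4 b$
$t{\left(h \right)} = \frac{-8 - 4 h}{2 h}$ ($t{\left(h \right)} = \frac{- 4 h - 8}{h + h} = \frac{-8 - 4 h}{2 h}$)
$\left(\left(\frac{t{\left(4 \right)} 6}{12} + \frac{0}{-3}\right) - 1\right)^{3} = \left(\left(\frac{\left(-2 - \frac{4}{4}\right) 6}{12} + \frac{0}{-3}\right) - 1\right)^{3} = \left(\left(\left(-2 - 1\right) 6 \cdot \frac{1}{12} + 0 \left(- \frac{1}{3}\right)\right) - 1\right)^{3} = \left(\left(\left(-2 - 1\right) 6 \cdot \frac{1}{12} + 0\right) - 1\right)^{3} = \left(\left(\left(-3\right) 6 \cdot \frac{1}{12} + 0\right) - 1\right)^{3} = \left(\left(\left(-18\right) \frac{1}{12} + 0\right) - 1\right)^{3} = \left(\left(- \frac{3}{2} + 0\right) - 1\right)^{3} = \left(- \frac{3}{2} - 1\right)^{3} = \left(- \frac{5}{2}\right)^{3} = - \frac{125}{8}$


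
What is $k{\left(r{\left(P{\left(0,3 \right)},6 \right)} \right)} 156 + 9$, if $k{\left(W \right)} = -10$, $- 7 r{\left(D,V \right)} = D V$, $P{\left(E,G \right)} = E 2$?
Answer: $-1551$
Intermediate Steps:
$P{\left(E,G \right)} = 2 E$
$r{\left(D,V \right)} = - \frac{D V}{7}$
$k{\left(r{\left(P{\left(0,3 \right)},6 \right)} \right)} 156 + 9 = \left(-10\right) 156 + 9 = -1560 + 9 = -1551$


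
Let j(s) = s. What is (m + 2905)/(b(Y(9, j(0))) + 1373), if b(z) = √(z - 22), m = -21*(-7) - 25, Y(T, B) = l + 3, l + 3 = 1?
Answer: 4156071/1885150 - 3027*I*√21/1885150 ≈ 2.2046 - 0.0073583*I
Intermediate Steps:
l = -2 (l = -3 + 1 = -2)
Y(T, B) = 1 (Y(T, B) = -2 + 3 = 1)
m = 122 (m = 147 - 25 = 122)
b(z) = √(-22 + z)
(m + 2905)/(b(Y(9, j(0))) + 1373) = (122 + 2905)/(√(-22 + 1) + 1373) = 3027/(√(-21) + 1373) = 3027/(I*√21 + 1373) = 3027/(1373 + I*√21)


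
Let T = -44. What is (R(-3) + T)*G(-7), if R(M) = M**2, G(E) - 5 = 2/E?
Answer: -165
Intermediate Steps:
G(E) = 5 + 2/E
(R(-3) + T)*G(-7) = ((-3)**2 - 44)*(5 + 2/(-7)) = (9 - 44)*(5 + 2*(-1/7)) = -35*(5 - 2/7) = -35*33/7 = -165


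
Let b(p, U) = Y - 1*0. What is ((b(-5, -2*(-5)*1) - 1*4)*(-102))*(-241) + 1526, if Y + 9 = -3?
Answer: -391786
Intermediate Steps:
Y = -12 (Y = -9 - 3 = -12)
b(p, U) = -12 (b(p, U) = -12 - 1*0 = -12 + 0 = -12)
((b(-5, -2*(-5)*1) - 1*4)*(-102))*(-241) + 1526 = ((-12 - 1*4)*(-102))*(-241) + 1526 = ((-12 - 4)*(-102))*(-241) + 1526 = -16*(-102)*(-241) + 1526 = 1632*(-241) + 1526 = -393312 + 1526 = -391786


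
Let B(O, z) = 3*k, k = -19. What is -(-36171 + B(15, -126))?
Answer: 36228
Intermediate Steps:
B(O, z) = -57 (B(O, z) = 3*(-19) = -57)
-(-36171 + B(15, -126)) = -(-36171 - 57) = -1*(-36228) = 36228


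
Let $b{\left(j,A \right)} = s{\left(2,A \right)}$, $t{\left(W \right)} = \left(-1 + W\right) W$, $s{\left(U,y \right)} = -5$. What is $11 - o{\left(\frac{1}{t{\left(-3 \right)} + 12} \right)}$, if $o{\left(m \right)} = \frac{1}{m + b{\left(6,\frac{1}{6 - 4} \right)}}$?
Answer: $\frac{1333}{119} \approx 11.202$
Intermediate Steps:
$t{\left(W \right)} = W \left(-1 + W\right)$
$b{\left(j,A \right)} = -5$
$o{\left(m \right)} = \frac{1}{-5 + m}$ ($o{\left(m \right)} = \frac{1}{m - 5} = \frac{1}{-5 + m}$)
$11 - o{\left(\frac{1}{t{\left(-3 \right)} + 12} \right)} = 11 - \frac{1}{-5 + \frac{1}{- 3 \left(-1 - 3\right) + 12}} = 11 - \frac{1}{-5 + \frac{1}{\left(-3\right) \left(-4\right) + 12}} = 11 - \frac{1}{-5 + \frac{1}{12 + 12}} = 11 - \frac{1}{-5 + \frac{1}{24}} = 11 - \frac{1}{- \frac{119}{24}} = 11 - - \frac{24}{119} = 11 + \frac{24}{119} = \frac{1333}{119}$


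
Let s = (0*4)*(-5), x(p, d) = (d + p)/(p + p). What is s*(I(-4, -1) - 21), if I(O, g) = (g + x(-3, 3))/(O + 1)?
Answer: 0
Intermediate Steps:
x(p, d) = (d + p)/(2*p) (x(p, d) = (d + p)/((2*p)) = (d + p)*(1/(2*p)) = (d + p)/(2*p))
I(O, g) = g/(1 + O) (I(O, g) = (g + (½)*(3 - 3)/(-3))/(O + 1) = (g + (½)*(-⅓)*0)/(1 + O) = (g + 0)/(1 + O) = g/(1 + O))
s = 0 (s = 0*(-5) = 0)
s*(I(-4, -1) - 21) = 0*(-1/(1 - 4) - 21) = 0*(-1/(-3) - 21) = 0*(-1*(-⅓) - 21) = 0*(⅓ - 21) = 0*(-62/3) = 0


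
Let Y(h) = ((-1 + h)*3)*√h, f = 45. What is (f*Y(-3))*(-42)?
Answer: 22680*I*√3 ≈ 39283.0*I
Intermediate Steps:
Y(h) = √h*(-3 + 3*h) (Y(h) = (-3 + 3*h)*√h = √h*(-3 + 3*h))
(f*Y(-3))*(-42) = (45*(3*√(-3)*(-1 - 3)))*(-42) = (45*(3*(I*√3)*(-4)))*(-42) = (45*(-12*I*√3))*(-42) = -540*I*√3*(-42) = 22680*I*√3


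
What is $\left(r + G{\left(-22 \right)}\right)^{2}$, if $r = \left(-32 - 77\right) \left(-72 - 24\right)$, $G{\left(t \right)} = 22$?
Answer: $109956196$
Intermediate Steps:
$r = 10464$ ($r = \left(-109\right) \left(-96\right) = 10464$)
$\left(r + G{\left(-22 \right)}\right)^{2} = \left(10464 + 22\right)^{2} = 10486^{2} = 109956196$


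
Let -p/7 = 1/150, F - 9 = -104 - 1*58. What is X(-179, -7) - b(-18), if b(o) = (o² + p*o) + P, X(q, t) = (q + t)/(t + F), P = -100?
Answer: -89471/400 ≈ -223.68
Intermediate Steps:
F = -153 (F = 9 + (-104 - 1*58) = 9 + (-104 - 58) = 9 - 162 = -153)
p = -7/150 ≈ -0.046667
X(q, t) = (q + t)/(-153 + t) (X(q, t) = (q + t)/(t - 153) = (q + t)/(-153 + t))
b(o) = -100 + o² - 7*o/150 (b(o) = (o² - 7*o/150) - 100 = -100 + o² - 7*o/150)
X(-179, -7) - b(-18) = (-179 - 7)/(-153 - 7) - (-100 + (-18)² - 7/150*(-18)) = -186/(-160) - (-100 + 324 + 21/25) = -1/160*(-186) - 1*5621/25 = 93/80 - 5621/25 = -89471/400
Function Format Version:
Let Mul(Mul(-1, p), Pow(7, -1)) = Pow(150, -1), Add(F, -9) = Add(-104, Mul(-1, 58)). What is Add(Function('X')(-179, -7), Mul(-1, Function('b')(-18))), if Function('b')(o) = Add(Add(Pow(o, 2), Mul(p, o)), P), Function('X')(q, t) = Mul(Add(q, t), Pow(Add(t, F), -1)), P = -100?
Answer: Rational(-89471, 400) ≈ -223.68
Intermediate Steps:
F = -153 (F = Add(9, Add(-104, Mul(-1, 58))) = Add(9, Add(-104, -58)) = Add(9, -162) = -153)
p = Rational(-7, 150) (p = Mul(-7, Pow(150, -1)) = Mul(-7, Rational(1, 150)) = Rational(-7, 150) ≈ -0.046667)
Function('X')(q, t) = Mul(Pow(Add(-153, t), -1), Add(q, t)) (Function('X')(q, t) = Mul(Add(q, t), Pow(Add(t, -153), -1)) = Mul(Add(q, t), Pow(Add(-153, t), -1)) = Mul(Pow(Add(-153, t), -1), Add(q, t)))
Function('b')(o) = Add(-100, Pow(o, 2), Mul(Rational(-7, 150), o)) (Function('b')(o) = Add(Add(Pow(o, 2), Mul(Rational(-7, 150), o)), -100) = Add(-100, Pow(o, 2), Mul(Rational(-7, 150), o)))
Add(Function('X')(-179, -7), Mul(-1, Function('b')(-18))) = Add(Mul(Pow(Add(-153, -7), -1), Add(-179, -7)), Mul(-1, Add(-100, Pow(-18, 2), Mul(Rational(-7, 150), -18)))) = Add(Mul(Pow(-160, -1), -186), Mul(-1, Add(-100, 324, Rational(21, 25)))) = Add(Mul(Rational(-1, 160), -186), Mul(-1, Rational(5621, 25))) = Add(Rational(93, 80), Rational(-5621, 25)) = Rational(-89471, 400)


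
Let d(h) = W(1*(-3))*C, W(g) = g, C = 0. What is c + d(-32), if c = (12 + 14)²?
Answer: 676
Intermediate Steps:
d(h) = 0 (d(h) = (1*(-3))*0 = -3*0 = 0)
c = 676 (c = 26² = 676)
c + d(-32) = 676 + 0 = 676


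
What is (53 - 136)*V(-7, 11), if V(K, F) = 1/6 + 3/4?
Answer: -913/12 ≈ -76.083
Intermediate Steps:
V(K, F) = 11/12 (V(K, F) = 1*(⅙) + 3*(¼) = ⅙ + ¾ = 11/12)
(53 - 136)*V(-7, 11) = (53 - 136)*(11/12) = -83*11/12 = -913/12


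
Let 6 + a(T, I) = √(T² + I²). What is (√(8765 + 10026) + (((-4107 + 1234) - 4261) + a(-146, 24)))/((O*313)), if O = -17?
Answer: 420/313 - 2*√5473/5321 - √18791/5321 ≈ 1.2883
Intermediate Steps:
a(T, I) = -6 + √(I² + T²) (a(T, I) = -6 + √(T² + I²) = -6 + √(I² + T²))
(√(8765 + 10026) + (((-4107 + 1234) - 4261) + a(-146, 24)))/((O*313)) = (√(8765 + 10026) + (((-4107 + 1234) - 4261) + (-6 + √(24² + (-146)²))))/((-17*313)) = (√18791 + ((-2873 - 4261) + (-6 + √(576 + 21316))))/(-5321) = (√18791 + (-7134 + (-6 + √21892)))*(-1/5321) = (√18791 + (-7134 + (-6 + 2*√5473)))*(-1/5321) = (√18791 + (-7140 + 2*√5473))*(-1/5321) = (-7140 + √18791 + 2*√5473)*(-1/5321) = 420/313 - 2*√5473/5321 - √18791/5321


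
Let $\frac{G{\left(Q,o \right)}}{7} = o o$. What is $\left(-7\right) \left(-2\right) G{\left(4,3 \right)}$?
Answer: $882$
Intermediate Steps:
$G{\left(Q,o \right)} = 7 o^{2}$ ($G{\left(Q,o \right)} = 7 o o = 7 o^{2}$)
$\left(-7\right) \left(-2\right) G{\left(4,3 \right)} = \left(-7\right) \left(-2\right) 7 \cdot 3^{2} = 14 \cdot 7 \cdot 9 = 14 \cdot 63 = 882$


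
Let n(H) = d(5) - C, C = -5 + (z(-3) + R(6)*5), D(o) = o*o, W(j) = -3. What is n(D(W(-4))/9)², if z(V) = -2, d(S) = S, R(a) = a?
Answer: 324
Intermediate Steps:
D(o) = o²
C = 23 (C = -5 + (-2 + 6*5) = -5 + (-2 + 30) = -5 + 28 = 23)
n(H) = -18 (n(H) = 5 - 1*23 = 5 - 23 = -18)
n(D(W(-4))/9)² = (-18)² = 324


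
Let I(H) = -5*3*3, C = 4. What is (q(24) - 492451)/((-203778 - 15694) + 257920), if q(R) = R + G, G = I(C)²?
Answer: -245201/19224 ≈ -12.755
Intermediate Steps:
I(H) = -45 (I(H) = -15*3 = -45)
G = 2025 (G = (-45)² = 2025)
q(R) = 2025 + R (q(R) = R + 2025 = 2025 + R)
(q(24) - 492451)/((-203778 - 15694) + 257920) = ((2025 + 24) - 492451)/((-203778 - 15694) + 257920) = (2049 - 492451)/(-219472 + 257920) = -490402/38448 = -490402*1/38448 = -245201/19224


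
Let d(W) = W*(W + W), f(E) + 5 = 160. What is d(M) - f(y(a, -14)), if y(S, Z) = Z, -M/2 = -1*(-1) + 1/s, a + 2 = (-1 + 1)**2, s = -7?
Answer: -7307/49 ≈ -149.12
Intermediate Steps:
a = -2 (a = -2 + (-1 + 1)**2 = -2 + 0**2 = -2 + 0 = -2)
M = -12/7 (M = -2*(-1*(-1) + 1/(-7)) = -2*(1 - 1/7) = -2*6/7 = -12/7 ≈ -1.7143)
f(E) = 155 (f(E) = -5 + 160 = 155)
d(W) = 2*W**2 (d(W) = W*(2*W) = 2*W**2)
d(M) - f(y(a, -14)) = 2*(-12/7)**2 - 1*155 = 2*(144/49) - 155 = 288/49 - 155 = -7307/49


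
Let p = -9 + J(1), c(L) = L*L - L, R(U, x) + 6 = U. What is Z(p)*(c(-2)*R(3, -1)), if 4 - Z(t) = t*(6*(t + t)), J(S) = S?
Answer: 13752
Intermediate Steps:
R(U, x) = -6 + U
c(L) = L² - L
p = -8 (p = -9 + 1 = -8)
Z(t) = 4 - 12*t² (Z(t) = 4 - t*6*(t + t) = 4 - t*6*(2*t) = 4 - t*12*t = 4 - 12*t²)
Z(p)*(c(-2)*R(3, -1)) = (4 - 12*(-8)²)*((-2*(-1 - 2))*(-6 + 3)) = (4 - 12*64)*(-2*(-3)*(-3)) = (4 - 768)*(6*(-3)) = -764*(-18) = 13752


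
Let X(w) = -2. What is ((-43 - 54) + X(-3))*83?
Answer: -8217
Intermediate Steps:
((-43 - 54) + X(-3))*83 = ((-43 - 54) - 2)*83 = (-97 - 2)*83 = -99*83 = -8217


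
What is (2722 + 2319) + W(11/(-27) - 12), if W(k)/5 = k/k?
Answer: 5046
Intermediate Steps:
W(k) = 5 (W(k) = 5*(k/k) = 5*1 = 5)
(2722 + 2319) + W(11/(-27) - 12) = (2722 + 2319) + 5 = 5041 + 5 = 5046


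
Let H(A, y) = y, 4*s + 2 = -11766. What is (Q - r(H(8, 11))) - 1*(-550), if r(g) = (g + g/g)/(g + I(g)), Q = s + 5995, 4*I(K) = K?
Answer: 198117/55 ≈ 3602.1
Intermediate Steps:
s = -2942 (s = -½ + (¼)*(-11766) = -½ - 5883/2 = -2942)
I(K) = K/4
Q = 3053 (Q = -2942 + 5995 = 3053)
r(g) = 4*(1 + g)/(5*g) (r(g) = (g + g/g)/(g + g/4) = (g + 1)/((5*g/4)) = (1 + g)*(4/(5*g)) = 4*(1 + g)/(5*g))
(Q - r(H(8, 11))) - 1*(-550) = (3053 - 4*(1 + 11)/(5*11)) - 1*(-550) = (3053 - 4*12/(5*11)) + 550 = (3053 - 1*48/55) + 550 = (3053 - 48/55) + 550 = 167867/55 + 550 = 198117/55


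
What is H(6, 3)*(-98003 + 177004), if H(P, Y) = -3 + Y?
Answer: 0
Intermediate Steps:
H(6, 3)*(-98003 + 177004) = (-3 + 3)*(-98003 + 177004) = 0*79001 = 0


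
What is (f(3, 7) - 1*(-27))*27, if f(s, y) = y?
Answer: 918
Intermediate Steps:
(f(3, 7) - 1*(-27))*27 = (7 - 1*(-27))*27 = (7 + 27)*27 = 34*27 = 918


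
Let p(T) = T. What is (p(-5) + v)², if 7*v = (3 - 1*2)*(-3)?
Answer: 1444/49 ≈ 29.469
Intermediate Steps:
v = -3/7 (v = ((3 - 1*2)*(-3))/7 = ((3 - 2)*(-3))/7 = (1*(-3))/7 = (⅐)*(-3) = -3/7 ≈ -0.42857)
(p(-5) + v)² = (-5 - 3/7)² = (-38/7)² = 1444/49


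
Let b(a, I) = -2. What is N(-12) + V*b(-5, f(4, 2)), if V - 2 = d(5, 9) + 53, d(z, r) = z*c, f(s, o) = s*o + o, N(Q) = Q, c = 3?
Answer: -152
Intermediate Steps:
f(s, o) = o + o*s (f(s, o) = o*s + o = o + o*s)
d(z, r) = 3*z (d(z, r) = z*3 = 3*z)
V = 70 (V = 2 + (3*5 + 53) = 2 + (15 + 53) = 2 + 68 = 70)
N(-12) + V*b(-5, f(4, 2)) = -12 + 70*(-2) = -12 - 140 = -152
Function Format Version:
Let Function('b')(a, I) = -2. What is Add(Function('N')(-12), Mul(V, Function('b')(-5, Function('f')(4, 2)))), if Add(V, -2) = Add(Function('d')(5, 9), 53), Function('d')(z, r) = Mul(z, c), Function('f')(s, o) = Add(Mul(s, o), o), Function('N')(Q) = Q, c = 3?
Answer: -152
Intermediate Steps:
Function('f')(s, o) = Add(o, Mul(o, s)) (Function('f')(s, o) = Add(Mul(o, s), o) = Add(o, Mul(o, s)))
Function('d')(z, r) = Mul(3, z) (Function('d')(z, r) = Mul(z, 3) = Mul(3, z))
V = 70 (V = Add(2, Add(Mul(3, 5), 53)) = Add(2, Add(15, 53)) = Add(2, 68) = 70)
Add(Function('N')(-12), Mul(V, Function('b')(-5, Function('f')(4, 2)))) = Add(-12, Mul(70, -2)) = Add(-12, -140) = -152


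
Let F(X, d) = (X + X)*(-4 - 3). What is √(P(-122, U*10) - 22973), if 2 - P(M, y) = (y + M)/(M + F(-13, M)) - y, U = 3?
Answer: 2*I*√1290345/15 ≈ 151.46*I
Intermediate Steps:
F(X, d) = -14*X (F(X, d) = (2*X)*(-7) = -14*X)
P(M, y) = 2 + y - (M + y)/(182 + M) (P(M, y) = 2 - ((y + M)/(M - 14*(-13)) - y) = 2 - ((M + y)/(M + 182) - y) = 2 - ((M + y)/(182 + M) - y) = 2 - (-y + (M + y)/(182 + M)) = 2 + (y - (M + y)/(182 + M)) = 2 + y - (M + y)/(182 + M))
√(P(-122, U*10) - 22973) = √((364 - 122 + 181*(3*10) - 366*10)/(182 - 122) - 22973) = √((364 - 122 + 181*30 - 122*30)/60 - 22973) = √((364 - 122 + 5430 - 3660)/60 - 22973) = √((1/60)*2012 - 22973) = √(503/15 - 22973) = √(-344092/15) = 2*I*√1290345/15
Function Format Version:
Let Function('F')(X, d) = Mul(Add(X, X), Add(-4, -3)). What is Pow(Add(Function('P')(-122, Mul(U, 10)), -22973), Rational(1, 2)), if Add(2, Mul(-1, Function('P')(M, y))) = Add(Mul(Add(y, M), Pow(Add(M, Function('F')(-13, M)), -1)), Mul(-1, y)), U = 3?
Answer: Mul(Rational(2, 15), I, Pow(1290345, Rational(1, 2))) ≈ Mul(151.46, I)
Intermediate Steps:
Function('F')(X, d) = Mul(-14, X) (Function('F')(X, d) = Mul(Mul(2, X), -7) = Mul(-14, X))
Function('P')(M, y) = Add(2, y, Mul(-1, Pow(Add(182, M), -1), Add(M, y))) (Function('P')(M, y) = Add(2, Mul(-1, Add(Mul(Add(y, M), Pow(Add(M, Mul(-14, -13)), -1)), Mul(-1, y)))) = Add(2, Mul(-1, Add(Mul(Add(M, y), Pow(Add(M, 182), -1)), Mul(-1, y)))) = Add(2, Mul(-1, Add(Mul(Add(M, y), Pow(Add(182, M), -1)), Mul(-1, y)))) = Add(2, Mul(-1, Add(Mul(Pow(Add(182, M), -1), Add(M, y)), Mul(-1, y)))) = Add(2, Mul(-1, Add(Mul(-1, y), Mul(Pow(Add(182, M), -1), Add(M, y))))) = Add(2, Add(y, Mul(-1, Pow(Add(182, M), -1), Add(M, y)))) = Add(2, y, Mul(-1, Pow(Add(182, M), -1), Add(M, y))))
Pow(Add(Function('P')(-122, Mul(U, 10)), -22973), Rational(1, 2)) = Pow(Add(Mul(Pow(Add(182, -122), -1), Add(364, -122, Mul(181, Mul(3, 10)), Mul(-122, Mul(3, 10)))), -22973), Rational(1, 2)) = Pow(Add(Mul(Pow(60, -1), Add(364, -122, Mul(181, 30), Mul(-122, 30))), -22973), Rational(1, 2)) = Pow(Add(Mul(Rational(1, 60), Add(364, -122, 5430, -3660)), -22973), Rational(1, 2)) = Pow(Add(Mul(Rational(1, 60), 2012), -22973), Rational(1, 2)) = Pow(Add(Rational(503, 15), -22973), Rational(1, 2)) = Pow(Rational(-344092, 15), Rational(1, 2)) = Mul(Rational(2, 15), I, Pow(1290345, Rational(1, 2)))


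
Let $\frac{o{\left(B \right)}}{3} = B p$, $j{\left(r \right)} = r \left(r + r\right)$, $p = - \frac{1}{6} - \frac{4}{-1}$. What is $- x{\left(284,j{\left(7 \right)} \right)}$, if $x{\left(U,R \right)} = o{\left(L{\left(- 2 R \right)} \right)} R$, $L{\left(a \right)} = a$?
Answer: $220892$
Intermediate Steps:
$p = \frac{23}{6}$ ($p = \left(-1\right) \frac{1}{6} - -4 = - \frac{1}{6} + 4 = \frac{23}{6} \approx 3.8333$)
$j{\left(r \right)} = 2 r^{2}$ ($j{\left(r \right)} = r 2 r = 2 r^{2}$)
$o{\left(B \right)} = \frac{23 B}{2}$ ($o{\left(B \right)} = 3 B \frac{23}{6} = 3 \frac{23 B}{6} = \frac{23 B}{2}$)
$x{\left(U,R \right)} = - 23 R^{2}$ ($x{\left(U,R \right)} = \frac{23 \left(- 2 R\right)}{2} R = - 23 R R = - 23 R^{2}$)
$- x{\left(284,j{\left(7 \right)} \right)} = - \left(-23\right) \left(2 \cdot 7^{2}\right)^{2} = - \left(-23\right) \left(2 \cdot 49\right)^{2} = - \left(-23\right) 98^{2} = - \left(-23\right) 9604 = \left(-1\right) \left(-220892\right) = 220892$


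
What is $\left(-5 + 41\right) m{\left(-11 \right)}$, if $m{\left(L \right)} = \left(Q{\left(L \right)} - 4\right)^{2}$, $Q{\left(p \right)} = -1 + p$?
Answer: $9216$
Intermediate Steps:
$m{\left(L \right)} = \left(-5 + L\right)^{2}$ ($m{\left(L \right)} = \left(\left(-1 + L\right) - 4\right)^{2} = \left(-5 + L\right)^{2}$)
$\left(-5 + 41\right) m{\left(-11 \right)} = \left(-5 + 41\right) \left(-5 - 11\right)^{2} = 36 \left(-16\right)^{2} = 36 \cdot 256 = 9216$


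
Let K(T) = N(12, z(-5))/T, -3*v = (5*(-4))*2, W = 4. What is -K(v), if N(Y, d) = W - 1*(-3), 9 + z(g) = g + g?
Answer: -21/40 ≈ -0.52500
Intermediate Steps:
z(g) = -9 + 2*g (z(g) = -9 + (g + g) = -9 + 2*g)
v = 40/3 (v = -5*(-4)*2/3 = -(-20)*2/3 = -1/3*(-40) = 40/3 ≈ 13.333)
N(Y, d) = 7 (N(Y, d) = 4 - 1*(-3) = 4 + 3 = 7)
K(T) = 7/T
-K(v) = -7/40/3 = -7*3/40 = -1*21/40 = -21/40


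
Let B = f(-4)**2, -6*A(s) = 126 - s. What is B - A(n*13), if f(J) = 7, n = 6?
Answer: 57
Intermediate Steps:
A(s) = -21 + s/6 (A(s) = -(126 - s)/6 = -21 + s/6)
B = 49 (B = 7**2 = 49)
B - A(n*13) = 49 - (-21 + (6*13)/6) = 49 - (-21 + (1/6)*78) = 49 - (-21 + 13) = 49 - 1*(-8) = 49 + 8 = 57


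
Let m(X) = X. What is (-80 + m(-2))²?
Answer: 6724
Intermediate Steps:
(-80 + m(-2))² = (-80 - 2)² = (-82)² = 6724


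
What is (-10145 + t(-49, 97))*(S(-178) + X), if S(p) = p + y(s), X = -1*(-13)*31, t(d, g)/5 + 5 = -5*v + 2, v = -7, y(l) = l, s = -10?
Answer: -2146775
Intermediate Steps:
t(d, g) = 160 (t(d, g) = -25 + 5*(-5*(-7) + 2) = -25 + 5*(35 + 2) = -25 + 5*37 = -25 + 185 = 160)
X = 403 (X = 13*31 = 403)
S(p) = -10 + p (S(p) = p - 10 = -10 + p)
(-10145 + t(-49, 97))*(S(-178) + X) = (-10145 + 160)*((-10 - 178) + 403) = -9985*(-188 + 403) = -9985*215 = -2146775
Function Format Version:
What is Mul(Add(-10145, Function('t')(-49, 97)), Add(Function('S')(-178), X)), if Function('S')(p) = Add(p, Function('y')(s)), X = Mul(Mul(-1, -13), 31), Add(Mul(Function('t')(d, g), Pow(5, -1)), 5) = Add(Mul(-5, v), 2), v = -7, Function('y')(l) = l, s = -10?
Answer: -2146775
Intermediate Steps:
Function('t')(d, g) = 160 (Function('t')(d, g) = Add(-25, Mul(5, Add(Mul(-5, -7), 2))) = Add(-25, Mul(5, Add(35, 2))) = Add(-25, Mul(5, 37)) = Add(-25, 185) = 160)
X = 403 (X = Mul(13, 31) = 403)
Function('S')(p) = Add(-10, p) (Function('S')(p) = Add(p, -10) = Add(-10, p))
Mul(Add(-10145, Function('t')(-49, 97)), Add(Function('S')(-178), X)) = Mul(Add(-10145, 160), Add(Add(-10, -178), 403)) = Mul(-9985, Add(-188, 403)) = Mul(-9985, 215) = -2146775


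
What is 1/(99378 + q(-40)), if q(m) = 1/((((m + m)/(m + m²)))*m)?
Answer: 80/7950279 ≈ 1.0063e-5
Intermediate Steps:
q(m) = (m + m²)/(2*m²) (q(m) = 1/((((2*m)/(m + m²)))*m) = 1/(((2*m/(m + m²)))*m) = ((m + m²)/(2*m))/m = (m + m²)/(2*m²))
1/(99378 + q(-40)) = 1/(99378 + (½)*(1 - 40)/(-40)) = 1/(99378 + (½)*(-1/40)*(-39)) = 1/(99378 + 39/80) = 1/(7950279/80) = 80/7950279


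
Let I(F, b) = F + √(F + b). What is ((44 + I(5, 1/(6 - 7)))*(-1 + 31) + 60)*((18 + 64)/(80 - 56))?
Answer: 10865/2 ≈ 5432.5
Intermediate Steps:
((44 + I(5, 1/(6 - 7)))*(-1 + 31) + 60)*((18 + 64)/(80 - 56)) = ((44 + (5 + √(5 + 1/(6 - 7))))*(-1 + 31) + 60)*((18 + 64)/(80 - 56)) = ((44 + (5 + √(5 + 1/(-1))))*30 + 60)*(82/24) = ((44 + (5 + √(5 - 1)))*30 + 60)*(82*(1/24)) = ((44 + (5 + √4))*30 + 60)*(41/12) = ((44 + (5 + 2))*30 + 60)*(41/12) = ((44 + 7)*30 + 60)*(41/12) = (51*30 + 60)*(41/12) = (1530 + 60)*(41/12) = 1590*(41/12) = 10865/2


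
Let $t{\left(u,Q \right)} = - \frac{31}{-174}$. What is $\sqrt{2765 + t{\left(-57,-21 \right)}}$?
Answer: $\frac{\sqrt{83718534}}{174} \approx 52.585$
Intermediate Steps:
$t{\left(u,Q \right)} = \frac{31}{174}$ ($t{\left(u,Q \right)} = \left(-31\right) \left(- \frac{1}{174}\right) = \frac{31}{174}$)
$\sqrt{2765 + t{\left(-57,-21 \right)}} = \sqrt{2765 + \frac{31}{174}} = \sqrt{\frac{481141}{174}} = \frac{\sqrt{83718534}}{174}$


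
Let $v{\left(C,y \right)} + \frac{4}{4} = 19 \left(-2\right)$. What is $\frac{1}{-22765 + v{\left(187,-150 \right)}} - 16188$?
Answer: $- \frac{369151153}{22804} \approx -16188.0$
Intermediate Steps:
$v{\left(C,y \right)} = -39$ ($v{\left(C,y \right)} = -1 + 19 \left(-2\right) = -1 - 38 = -39$)
$\frac{1}{-22765 + v{\left(187,-150 \right)}} - 16188 = \frac{1}{-22765 - 39} - 16188 = \frac{1}{-22804} - 16188 = - \frac{1}{22804} - 16188 = - \frac{369151153}{22804}$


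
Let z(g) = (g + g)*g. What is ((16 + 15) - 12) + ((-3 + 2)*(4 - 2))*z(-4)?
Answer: -45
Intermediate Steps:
z(g) = 2*g**2 (z(g) = (2*g)*g = 2*g**2)
((16 + 15) - 12) + ((-3 + 2)*(4 - 2))*z(-4) = ((16 + 15) - 12) + ((-3 + 2)*(4 - 2))*(2*(-4)**2) = (31 - 12) + (-1*2)*(2*16) = 19 - 2*32 = 19 - 64 = -45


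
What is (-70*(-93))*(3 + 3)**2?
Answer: 234360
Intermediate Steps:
(-70*(-93))*(3 + 3)**2 = 6510*6**2 = 6510*36 = 234360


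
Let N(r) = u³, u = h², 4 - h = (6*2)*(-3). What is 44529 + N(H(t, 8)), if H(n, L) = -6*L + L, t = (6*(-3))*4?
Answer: 4096044529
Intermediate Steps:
h = 40 (h = 4 - 6*2*(-3) = 4 - 12*(-3) = 4 - 1*(-36) = 4 + 36 = 40)
t = -72 (t = -18*4 = -72)
u = 1600 (u = 40² = 1600)
H(n, L) = -5*L
N(r) = 4096000000 (N(r) = 1600³ = 4096000000)
44529 + N(H(t, 8)) = 44529 + 4096000000 = 4096044529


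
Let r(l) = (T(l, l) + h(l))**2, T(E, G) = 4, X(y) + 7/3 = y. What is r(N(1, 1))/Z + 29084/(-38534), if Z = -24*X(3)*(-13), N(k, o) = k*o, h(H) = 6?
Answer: -274509/1001884 ≈ -0.27399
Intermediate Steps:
X(y) = -7/3 + y
r(l) = 100 (r(l) = (4 + 6)**2 = 10**2 = 100)
Z = 208 (Z = -24*(-7/3 + 3)*(-13) = -24*2/3*(-13) = -16*(-13) = 208)
r(N(1, 1))/Z + 29084/(-38534) = 100/208 + 29084/(-38534) = 100*(1/208) + 29084*(-1/38534) = 25/52 - 14542/19267 = -274509/1001884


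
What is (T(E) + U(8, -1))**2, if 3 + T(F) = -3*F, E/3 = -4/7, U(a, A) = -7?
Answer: 1156/49 ≈ 23.592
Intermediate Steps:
E = -12/7 (E = 3*(-4/7) = -12/7 ≈ -1.7143)
T(F) = -3 - 3*F
(T(E) + U(8, -1))**2 = ((-3 - 3*(-12/7)) - 7)**2 = ((-3 + 36/7) - 7)**2 = (15/7 - 7)**2 = (-34/7)**2 = 1156/49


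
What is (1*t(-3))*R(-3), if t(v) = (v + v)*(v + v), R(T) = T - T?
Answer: 0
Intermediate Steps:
R(T) = 0
t(v) = 4*v² (t(v) = (2*v)*(2*v) = 4*v²)
(1*t(-3))*R(-3) = (1*(4*(-3)²))*0 = (1*(4*9))*0 = (1*36)*0 = 36*0 = 0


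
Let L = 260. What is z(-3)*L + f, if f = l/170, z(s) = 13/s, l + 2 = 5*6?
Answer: -287258/255 ≈ -1126.5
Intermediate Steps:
l = 28 (l = -2 + 5*6 = -2 + 30 = 28)
f = 14/85 (f = 28/170 = 28*(1/170) = 14/85 ≈ 0.16471)
z(-3)*L + f = (13/(-3))*260 + 14/85 = (13*(-⅓))*260 + 14/85 = -13/3*260 + 14/85 = -3380/3 + 14/85 = -287258/255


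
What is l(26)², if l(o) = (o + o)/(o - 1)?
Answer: 2704/625 ≈ 4.3264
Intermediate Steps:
l(o) = 2*o/(-1 + o) (l(o) = (2*o)/(-1 + o) = 2*o/(-1 + o))
l(26)² = (2*26/(-1 + 26))² = (2*26/25)² = (2*26*(1/25))² = (52/25)² = 2704/625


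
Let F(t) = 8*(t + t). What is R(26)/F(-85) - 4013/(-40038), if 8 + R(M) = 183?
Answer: -154897/5445168 ≈ -0.028447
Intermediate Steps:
R(M) = 175 (R(M) = -8 + 183 = 175)
F(t) = 16*t (F(t) = 8*(2*t) = 16*t)
R(26)/F(-85) - 4013/(-40038) = 175/((16*(-85))) - 4013/(-40038) = 175/(-1360) - 4013*(-1/40038) = 175*(-1/1360) + 4013/40038 = -35/272 + 4013/40038 = -154897/5445168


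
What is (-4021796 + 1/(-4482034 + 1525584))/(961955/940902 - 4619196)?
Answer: 5593774726266144651/6424675971016474325 ≈ 0.87067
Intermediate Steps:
(-4021796 + 1/(-4482034 + 1525584))/(961955/940902 - 4619196) = (-4021796 + 1/(-2956450))/(961955*(1/940902) - 4619196) = (-4021796 - 1/2956450)/(961955/940902 - 4619196) = -11890238784201/(2956450*(-4346209792837/940902)) = -11890238784201/2956450*(-940902/4346209792837) = 5593774726266144651/6424675971016474325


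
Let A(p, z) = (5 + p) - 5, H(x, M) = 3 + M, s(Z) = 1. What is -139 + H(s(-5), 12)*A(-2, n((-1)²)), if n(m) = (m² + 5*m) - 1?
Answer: -169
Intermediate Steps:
n(m) = -1 + m² + 5*m
A(p, z) = p
-139 + H(s(-5), 12)*A(-2, n((-1)²)) = -139 + (3 + 12)*(-2) = -139 + 15*(-2) = -139 - 30 = -169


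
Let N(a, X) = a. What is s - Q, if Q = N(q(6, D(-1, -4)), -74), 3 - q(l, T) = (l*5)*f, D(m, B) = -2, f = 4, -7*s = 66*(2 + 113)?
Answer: -6771/7 ≈ -967.29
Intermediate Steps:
s = -7590/7 (s = -66*(2 + 113)/7 = -66*115/7 = -⅐*7590 = -7590/7 ≈ -1084.3)
q(l, T) = 3 - 20*l (q(l, T) = 3 - l*5*4 = 3 - 5*l*4 = 3 - 20*l)
Q = -117 (Q = 3 - 20*6 = 3 - 120 = -117)
s - Q = -7590/7 - 1*(-117) = -7590/7 + 117 = -6771/7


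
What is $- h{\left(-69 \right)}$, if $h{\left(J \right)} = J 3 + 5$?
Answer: $202$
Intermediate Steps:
$h{\left(J \right)} = 5 + 3 J$ ($h{\left(J \right)} = 3 J + 5 = 5 + 3 J$)
$- h{\left(-69 \right)} = - (5 + 3 \left(-69\right)) = - (5 - 207) = \left(-1\right) \left(-202\right) = 202$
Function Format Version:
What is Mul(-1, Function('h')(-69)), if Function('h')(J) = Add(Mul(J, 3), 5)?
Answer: 202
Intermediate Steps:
Function('h')(J) = Add(5, Mul(3, J)) (Function('h')(J) = Add(Mul(3, J), 5) = Add(5, Mul(3, J)))
Mul(-1, Function('h')(-69)) = Mul(-1, Add(5, Mul(3, -69))) = Mul(-1, Add(5, -207)) = Mul(-1, -202) = 202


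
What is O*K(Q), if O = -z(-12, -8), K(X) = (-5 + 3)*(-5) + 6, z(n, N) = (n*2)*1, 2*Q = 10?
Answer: 384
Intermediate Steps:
Q = 5 (Q = (½)*10 = 5)
z(n, N) = 2*n (z(n, N) = (2*n)*1 = 2*n)
K(X) = 16 (K(X) = -2*(-5) + 6 = 10 + 6 = 16)
O = 24 (O = -2*(-12) = -1*(-24) = 24)
O*K(Q) = 24*16 = 384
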